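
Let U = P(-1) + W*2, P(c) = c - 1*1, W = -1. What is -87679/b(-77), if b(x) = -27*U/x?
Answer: 6751283/108 ≈ 62512.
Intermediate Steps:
P(c) = -1 + c (P(c) = c - 1 = -1 + c)
U = -4 (U = (-1 - 1) - 1*2 = -2 - 2 = -4)
b(x) = 108/x (b(x) = -(-108)/x = 108/x)
-87679/b(-77) = -87679/(108/(-77)) = -87679/(108*(-1/77)) = -87679/(-108/77) = -87679*(-77/108) = 6751283/108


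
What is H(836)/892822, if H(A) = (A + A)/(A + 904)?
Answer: 209/194188785 ≈ 1.0763e-6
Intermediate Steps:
H(A) = 2*A/(904 + A) (H(A) = (2*A)/(904 + A) = 2*A/(904 + A))
H(836)/892822 = (2*836/(904 + 836))/892822 = (2*836/1740)*(1/892822) = (2*836*(1/1740))*(1/892822) = (418/435)*(1/892822) = 209/194188785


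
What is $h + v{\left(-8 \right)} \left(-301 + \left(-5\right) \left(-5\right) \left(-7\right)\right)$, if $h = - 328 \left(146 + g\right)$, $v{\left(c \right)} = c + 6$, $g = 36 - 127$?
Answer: $-17088$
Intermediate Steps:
$g = -91$
$v{\left(c \right)} = 6 + c$
$h = -18040$ ($h = - 328 \left(146 - 91\right) = \left(-328\right) 55 = -18040$)
$h + v{\left(-8 \right)} \left(-301 + \left(-5\right) \left(-5\right) \left(-7\right)\right) = -18040 + \left(6 - 8\right) \left(-301 + \left(-5\right) \left(-5\right) \left(-7\right)\right) = -18040 - 2 \left(-301 + 25 \left(-7\right)\right) = -18040 - 2 \left(-301 - 175\right) = -18040 - -952 = -18040 + 952 = -17088$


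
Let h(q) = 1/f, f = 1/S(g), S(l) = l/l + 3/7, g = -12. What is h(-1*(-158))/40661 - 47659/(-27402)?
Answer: 13565312213/7799349054 ≈ 1.7393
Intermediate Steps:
S(l) = 10/7 (S(l) = 1 + 3*(⅐) = 1 + 3/7 = 10/7)
f = 7/10 (f = 1/(10/7) = 7/10 ≈ 0.70000)
h(q) = 10/7 (h(q) = 1/(7/10) = 10/7)
h(-1*(-158))/40661 - 47659/(-27402) = (10/7)/40661 - 47659/(-27402) = (10/7)*(1/40661) - 47659*(-1/27402) = 10/284627 + 47659/27402 = 13565312213/7799349054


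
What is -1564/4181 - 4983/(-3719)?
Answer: 15017407/15549139 ≈ 0.96580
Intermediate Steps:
-1564/4181 - 4983/(-3719) = -1564*1/4181 - 4983*(-1/3719) = -1564/4181 + 4983/3719 = 15017407/15549139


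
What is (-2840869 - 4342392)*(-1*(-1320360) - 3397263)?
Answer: 14918936320683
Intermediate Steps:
(-2840869 - 4342392)*(-1*(-1320360) - 3397263) = -7183261*(1320360 - 3397263) = -7183261*(-2076903) = 14918936320683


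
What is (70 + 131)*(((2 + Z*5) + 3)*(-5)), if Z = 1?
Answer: -10050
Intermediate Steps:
(70 + 131)*(((2 + Z*5) + 3)*(-5)) = (70 + 131)*(((2 + 1*5) + 3)*(-5)) = 201*(((2 + 5) + 3)*(-5)) = 201*((7 + 3)*(-5)) = 201*(10*(-5)) = 201*(-50) = -10050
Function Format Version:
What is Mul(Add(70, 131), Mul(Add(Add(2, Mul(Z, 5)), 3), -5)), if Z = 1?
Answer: -10050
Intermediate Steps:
Mul(Add(70, 131), Mul(Add(Add(2, Mul(Z, 5)), 3), -5)) = Mul(Add(70, 131), Mul(Add(Add(2, Mul(1, 5)), 3), -5)) = Mul(201, Mul(Add(Add(2, 5), 3), -5)) = Mul(201, Mul(Add(7, 3), -5)) = Mul(201, Mul(10, -5)) = Mul(201, -50) = -10050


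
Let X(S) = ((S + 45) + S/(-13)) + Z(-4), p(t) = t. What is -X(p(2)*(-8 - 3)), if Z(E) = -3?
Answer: -282/13 ≈ -21.692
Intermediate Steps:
X(S) = 42 + 12*S/13 (X(S) = ((S + 45) + S/(-13)) - 3 = ((45 + S) + S*(-1/13)) - 3 = ((45 + S) - S/13) - 3 = (45 + 12*S/13) - 3 = 42 + 12*S/13)
-X(p(2)*(-8 - 3)) = -(42 + 12*(2*(-8 - 3))/13) = -(42 + 12*(2*(-11))/13) = -(42 + (12/13)*(-22)) = -(42 - 264/13) = -1*282/13 = -282/13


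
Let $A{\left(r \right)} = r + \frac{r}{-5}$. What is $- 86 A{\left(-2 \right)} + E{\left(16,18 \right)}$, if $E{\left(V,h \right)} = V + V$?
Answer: $\frac{848}{5} \approx 169.6$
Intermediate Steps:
$A{\left(r \right)} = \frac{4 r}{5}$ ($A{\left(r \right)} = r + r \left(- \frac{1}{5}\right) = r - \frac{r}{5} = \frac{4 r}{5}$)
$E{\left(V,h \right)} = 2 V$
$- 86 A{\left(-2 \right)} + E{\left(16,18 \right)} = - 86 \cdot \frac{4}{5} \left(-2\right) + 2 \cdot 16 = \left(-86\right) \left(- \frac{8}{5}\right) + 32 = \frac{688}{5} + 32 = \frac{848}{5}$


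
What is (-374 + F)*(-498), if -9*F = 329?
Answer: 613370/3 ≈ 2.0446e+5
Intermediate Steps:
F = -329/9 (F = -⅑*329 = -329/9 ≈ -36.556)
(-374 + F)*(-498) = (-374 - 329/9)*(-498) = -3695/9*(-498) = 613370/3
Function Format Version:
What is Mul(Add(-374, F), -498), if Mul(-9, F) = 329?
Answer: Rational(613370, 3) ≈ 2.0446e+5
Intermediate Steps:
F = Rational(-329, 9) (F = Mul(Rational(-1, 9), 329) = Rational(-329, 9) ≈ -36.556)
Mul(Add(-374, F), -498) = Mul(Add(-374, Rational(-329, 9)), -498) = Mul(Rational(-3695, 9), -498) = Rational(613370, 3)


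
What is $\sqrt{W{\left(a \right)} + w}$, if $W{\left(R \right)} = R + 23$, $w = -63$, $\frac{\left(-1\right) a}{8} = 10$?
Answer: $2 i \sqrt{30} \approx 10.954 i$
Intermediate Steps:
$a = -80$ ($a = \left(-8\right) 10 = -80$)
$W{\left(R \right)} = 23 + R$
$\sqrt{W{\left(a \right)} + w} = \sqrt{\left(23 - 80\right) - 63} = \sqrt{-57 - 63} = \sqrt{-120} = 2 i \sqrt{30}$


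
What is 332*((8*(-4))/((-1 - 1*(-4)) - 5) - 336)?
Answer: -106240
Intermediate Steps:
332*((8*(-4))/((-1 - 1*(-4)) - 5) - 336) = 332*(-32/((-1 + 4) - 5) - 336) = 332*(-32/(3 - 5) - 336) = 332*(-32/(-2) - 336) = 332*(-1/2*(-32) - 336) = 332*(16 - 336) = 332*(-320) = -106240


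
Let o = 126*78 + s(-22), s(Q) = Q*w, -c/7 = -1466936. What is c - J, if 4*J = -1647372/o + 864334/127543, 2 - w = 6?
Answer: 12986856380437939/1264716388 ≈ 1.0269e+7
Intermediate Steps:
w = -4 (w = 2 - 1*6 = 2 - 6 = -4)
c = 10268552 (c = -7*(-1466936) = 10268552)
s(Q) = -4*Q (s(Q) = Q*(-4) = -4*Q)
o = 9916 (o = 126*78 - 4*(-22) = 9828 + 88 = 9916)
J = -50385007763/1264716388 (J = (-1647372/9916 + 864334/127543)/4 = (-1647372*1/9916 + 864334*(1/127543))/4 = (-411843/2479 + 864334/127543)/4 = (1/4)*(-50385007763/316179097) = -50385007763/1264716388 ≈ -39.839)
c - J = 10268552 - 1*(-50385007763/1264716388) = 10268552 + 50385007763/1264716388 = 12986856380437939/1264716388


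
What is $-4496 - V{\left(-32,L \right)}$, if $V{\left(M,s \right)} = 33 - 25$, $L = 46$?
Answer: $-4504$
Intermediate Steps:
$V{\left(M,s \right)} = 8$
$-4496 - V{\left(-32,L \right)} = -4496 - 8 = -4504$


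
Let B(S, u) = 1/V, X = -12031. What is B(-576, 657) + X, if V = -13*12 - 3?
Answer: -1912930/159 ≈ -12031.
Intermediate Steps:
V = -159 (V = -156 - 3 = -159)
B(S, u) = -1/159 (B(S, u) = 1/(-159) = -1/159)
B(-576, 657) + X = -1/159 - 12031 = -1912930/159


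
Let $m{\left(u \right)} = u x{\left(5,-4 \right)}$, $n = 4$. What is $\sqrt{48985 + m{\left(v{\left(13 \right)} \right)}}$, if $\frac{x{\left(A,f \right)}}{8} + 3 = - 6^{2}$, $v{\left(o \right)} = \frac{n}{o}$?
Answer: $\sqrt{48889} \approx 221.11$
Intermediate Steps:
$v{\left(o \right)} = \frac{4}{o}$
$x{\left(A,f \right)} = -312$ ($x{\left(A,f \right)} = -24 + 8 \left(- 6^{2}\right) = -24 + 8 \left(\left(-1\right) 36\right) = -24 + 8 \left(-36\right) = -24 - 288 = -312$)
$m{\left(u \right)} = - 312 u$ ($m{\left(u \right)} = u \left(-312\right) = - 312 u$)
$\sqrt{48985 + m{\left(v{\left(13 \right)} \right)}} = \sqrt{48985 - 312 \cdot \frac{4}{13}} = \sqrt{48985 - 312 \cdot 4 \cdot \frac{1}{13}} = \sqrt{48985 - 96} = \sqrt{48889}$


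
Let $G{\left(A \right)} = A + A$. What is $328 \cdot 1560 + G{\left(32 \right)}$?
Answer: $511744$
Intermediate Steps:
$G{\left(A \right)} = 2 A$
$328 \cdot 1560 + G{\left(32 \right)} = 328 \cdot 1560 + 2 \cdot 32 = 511680 + 64 = 511744$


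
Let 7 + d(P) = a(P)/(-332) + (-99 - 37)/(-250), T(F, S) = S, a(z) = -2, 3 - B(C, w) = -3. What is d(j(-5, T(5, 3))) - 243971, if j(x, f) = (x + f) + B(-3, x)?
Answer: -5062532087/20750 ≈ -2.4398e+5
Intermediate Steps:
B(C, w) = 6 (B(C, w) = 3 - 1*(-3) = 3 + 3 = 6)
j(x, f) = 6 + f + x (j(x, f) = (x + f) + 6 = (f + x) + 6 = 6 + f + x)
d(P) = -133837/20750 (d(P) = -7 + (-2/(-332) + (-99 - 37)/(-250)) = -7 + (-2*(-1/332) - 136*(-1/250)) = -7 + (1/166 + 68/125) = -7 + 11413/20750 = -133837/20750)
d(j(-5, T(5, 3))) - 243971 = -133837/20750 - 243971 = -5062532087/20750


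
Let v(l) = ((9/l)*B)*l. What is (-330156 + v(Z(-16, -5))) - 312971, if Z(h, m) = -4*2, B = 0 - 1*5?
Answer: -643172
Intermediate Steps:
B = -5 (B = 0 - 5 = -5)
Z(h, m) = -8
v(l) = -45 (v(l) = ((9/l)*(-5))*l = (-45/l)*l = -45)
(-330156 + v(Z(-16, -5))) - 312971 = (-330156 - 45) - 312971 = -330201 - 312971 = -643172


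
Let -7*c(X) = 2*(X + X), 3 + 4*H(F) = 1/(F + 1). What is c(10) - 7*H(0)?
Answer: -31/14 ≈ -2.2143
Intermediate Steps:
H(F) = -¾ + 1/(4*(1 + F)) (H(F) = -¾ + 1/(4*(F + 1)) = -¾ + 1/(4*(1 + F)))
c(X) = -4*X/7 (c(X) = -2*(X + X)/7 = -2*2*X/7 = -4*X/7)
c(10) - 7*H(0) = -4/7*10 - 7*(-2 - 3*0)/(4*(1 + 0)) = -40/7 - 7*(-2 + 0)/(4*1) = -40/7 - 7*(-2)/4 = -40/7 - 7*(-½) = -40/7 + 7/2 = -31/14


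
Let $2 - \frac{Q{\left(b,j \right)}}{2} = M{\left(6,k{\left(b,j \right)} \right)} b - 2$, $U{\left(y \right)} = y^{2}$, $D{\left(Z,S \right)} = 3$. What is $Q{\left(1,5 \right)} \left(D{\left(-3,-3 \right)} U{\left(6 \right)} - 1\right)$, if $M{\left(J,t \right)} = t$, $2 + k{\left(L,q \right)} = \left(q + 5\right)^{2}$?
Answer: $-20116$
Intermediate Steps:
$k{\left(L,q \right)} = -2 + \left(5 + q\right)^{2}$ ($k{\left(L,q \right)} = -2 + \left(q + 5\right)^{2} = -2 + \left(5 + q\right)^{2}$)
$Q{\left(b,j \right)} = 8 - 2 b \left(-2 + \left(5 + j\right)^{2}\right)$ ($Q{\left(b,j \right)} = 4 - 2 \left(\left(-2 + \left(5 + j\right)^{2}\right) b - 2\right) = 4 - 2 \left(b \left(-2 + \left(5 + j\right)^{2}\right) - 2\right) = 4 - 2 \left(-2 + b \left(-2 + \left(5 + j\right)^{2}\right)\right) = 4 - \left(-4 + 2 b \left(-2 + \left(5 + j\right)^{2}\right)\right) = 8 - 2 b \left(-2 + \left(5 + j\right)^{2}\right)$)
$Q{\left(1,5 \right)} \left(D{\left(-3,-3 \right)} U{\left(6 \right)} - 1\right) = \left(8 - 2 \left(-2 + \left(5 + 5\right)^{2}\right)\right) \left(3 \cdot 6^{2} - 1\right) = \left(8 - 2 \left(-2 + 10^{2}\right)\right) \left(3 \cdot 36 - 1\right) = \left(8 - 2 \left(-2 + 100\right)\right) \left(108 - 1\right) = \left(8 - 2 \cdot 98\right) 107 = \left(8 - 196\right) 107 = \left(-188\right) 107 = -20116$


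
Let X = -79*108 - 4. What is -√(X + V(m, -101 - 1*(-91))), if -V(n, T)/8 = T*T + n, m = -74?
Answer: -2*I*√2186 ≈ -93.509*I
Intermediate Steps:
V(n, T) = -8*n - 8*T² (V(n, T) = -8*(T*T + n) = -8*(T² + n) = -8*(n + T²) = -8*n - 8*T²)
X = -8536 (X = -8532 - 4 = -8536)
-√(X + V(m, -101 - 1*(-91))) = -√(-8536 + (-8*(-74) - 8*(-101 - 1*(-91))²)) = -√(-8536 + (592 - 8*(-101 + 91)²)) = -√(-8536 + (592 - 8*(-10)²)) = -√(-8536 + (592 - 8*100)) = -√(-8536 + (592 - 800)) = -√(-8536 - 208) = -√(-8744) = -2*I*√2186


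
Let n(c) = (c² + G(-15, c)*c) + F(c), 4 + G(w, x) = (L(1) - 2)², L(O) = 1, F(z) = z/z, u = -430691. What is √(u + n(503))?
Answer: 3*I*√19910 ≈ 423.31*I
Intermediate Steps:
F(z) = 1
G(w, x) = -3 (G(w, x) = -4 + (1 - 2)² = -4 + (-1)² = -4 + 1 = -3)
n(c) = 1 + c² - 3*c (n(c) = (c² - 3*c) + 1 = 1 + c² - 3*c)
√(u + n(503)) = √(-430691 + (1 + 503² - 3*503)) = √(-430691 + (1 + 253009 - 1509)) = √(-430691 + 251501) = √(-179190) = 3*I*√19910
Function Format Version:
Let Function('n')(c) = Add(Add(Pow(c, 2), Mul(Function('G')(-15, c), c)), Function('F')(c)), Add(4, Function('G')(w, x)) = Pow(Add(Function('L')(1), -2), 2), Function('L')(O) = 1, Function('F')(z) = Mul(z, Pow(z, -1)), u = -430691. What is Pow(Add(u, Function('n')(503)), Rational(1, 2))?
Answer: Mul(3, I, Pow(19910, Rational(1, 2))) ≈ Mul(423.31, I)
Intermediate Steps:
Function('F')(z) = 1
Function('G')(w, x) = -3 (Function('G')(w, x) = Add(-4, Pow(Add(1, -2), 2)) = Add(-4, Pow(-1, 2)) = Add(-4, 1) = -3)
Function('n')(c) = Add(1, Pow(c, 2), Mul(-3, c)) (Function('n')(c) = Add(Add(Pow(c, 2), Mul(-3, c)), 1) = Add(1, Pow(c, 2), Mul(-3, c)))
Pow(Add(u, Function('n')(503)), Rational(1, 2)) = Pow(Add(-430691, Add(1, Pow(503, 2), Mul(-3, 503))), Rational(1, 2)) = Pow(Add(-430691, Add(1, 253009, -1509)), Rational(1, 2)) = Pow(Add(-430691, 251501), Rational(1, 2)) = Pow(-179190, Rational(1, 2)) = Mul(3, I, Pow(19910, Rational(1, 2)))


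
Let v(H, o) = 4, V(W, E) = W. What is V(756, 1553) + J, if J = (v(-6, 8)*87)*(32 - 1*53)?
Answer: -6552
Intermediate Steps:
J = -7308 (J = (4*87)*(32 - 1*53) = 348*(32 - 53) = 348*(-21) = -7308)
V(756, 1553) + J = 756 - 7308 = -6552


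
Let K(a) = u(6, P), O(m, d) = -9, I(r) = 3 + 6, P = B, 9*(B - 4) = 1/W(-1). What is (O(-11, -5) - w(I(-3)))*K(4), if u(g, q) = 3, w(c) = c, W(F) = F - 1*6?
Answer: -54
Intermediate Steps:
W(F) = -6 + F (W(F) = F - 6 = -6 + F)
B = 251/63 (B = 4 + (1/(-6 - 1))/9 = 4 + (1/(-7))/9 = 4 + (1*(-1/7))/9 = 4 + (1/9)*(-1/7) = 4 - 1/63 = 251/63 ≈ 3.9841)
P = 251/63 ≈ 3.9841
I(r) = 9
K(a) = 3
(O(-11, -5) - w(I(-3)))*K(4) = (-9 - 1*9)*3 = (-9 - 9)*3 = -18*3 = -54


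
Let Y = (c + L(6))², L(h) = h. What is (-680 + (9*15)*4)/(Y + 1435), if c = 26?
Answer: -140/2459 ≈ -0.056934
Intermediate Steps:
Y = 1024 (Y = (26 + 6)² = 32² = 1024)
(-680 + (9*15)*4)/(Y + 1435) = (-680 + (9*15)*4)/(1024 + 1435) = (-680 + 135*4)/2459 = (-680 + 540)*(1/2459) = -140*1/2459 = -140/2459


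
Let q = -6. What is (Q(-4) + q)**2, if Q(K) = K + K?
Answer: 196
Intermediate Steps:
Q(K) = 2*K
(Q(-4) + q)**2 = (2*(-4) - 6)**2 = (-8 - 6)**2 = (-14)**2 = 196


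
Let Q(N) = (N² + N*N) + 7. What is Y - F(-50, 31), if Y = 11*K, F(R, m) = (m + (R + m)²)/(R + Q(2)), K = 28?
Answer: 1596/5 ≈ 319.20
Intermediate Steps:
Q(N) = 7 + 2*N² (Q(N) = (N² + N²) + 7 = 2*N² + 7 = 7 + 2*N²)
F(R, m) = (m + (R + m)²)/(15 + R) (F(R, m) = (m + (R + m)²)/(R + (7 + 2*2²)) = (m + (R + m)²)/(R + (7 + 2*4)) = (m + (R + m)²)/(R + (7 + 8)) = (m + (R + m)²)/(R + 15) = (m + (R + m)²)/(15 + R))
Y = 308 (Y = 11*28 = 308)
Y - F(-50, 31) = 308 - (31 + (-50 + 31)²)/(15 - 50) = 308 - (31 + (-19)²)/(-35) = 308 - (-1)*(31 + 361)/35 = 308 - (-1)*392/35 = 308 - 1*(-56/5) = 308 + 56/5 = 1596/5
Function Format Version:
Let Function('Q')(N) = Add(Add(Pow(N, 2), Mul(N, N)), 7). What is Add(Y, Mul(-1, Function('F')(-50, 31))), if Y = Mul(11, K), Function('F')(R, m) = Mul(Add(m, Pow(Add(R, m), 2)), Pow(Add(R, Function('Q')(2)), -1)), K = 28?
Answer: Rational(1596, 5) ≈ 319.20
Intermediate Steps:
Function('Q')(N) = Add(7, Mul(2, Pow(N, 2))) (Function('Q')(N) = Add(Add(Pow(N, 2), Pow(N, 2)), 7) = Add(Mul(2, Pow(N, 2)), 7) = Add(7, Mul(2, Pow(N, 2))))
Function('F')(R, m) = Mul(Pow(Add(15, R), -1), Add(m, Pow(Add(R, m), 2))) (Function('F')(R, m) = Mul(Add(m, Pow(Add(R, m), 2)), Pow(Add(R, Add(7, Mul(2, Pow(2, 2)))), -1)) = Mul(Add(m, Pow(Add(R, m), 2)), Pow(Add(R, Add(7, Mul(2, 4))), -1)) = Mul(Add(m, Pow(Add(R, m), 2)), Pow(Add(R, Add(7, 8)), -1)) = Mul(Add(m, Pow(Add(R, m), 2)), Pow(Add(R, 15), -1)) = Mul(Add(m, Pow(Add(R, m), 2)), Pow(Add(15, R), -1)) = Mul(Pow(Add(15, R), -1), Add(m, Pow(Add(R, m), 2))))
Y = 308 (Y = Mul(11, 28) = 308)
Add(Y, Mul(-1, Function('F')(-50, 31))) = Add(308, Mul(-1, Mul(Pow(Add(15, -50), -1), Add(31, Pow(Add(-50, 31), 2))))) = Add(308, Mul(-1, Mul(Pow(-35, -1), Add(31, Pow(-19, 2))))) = Add(308, Mul(-1, Mul(Rational(-1, 35), Add(31, 361)))) = Add(308, Mul(-1, Mul(Rational(-1, 35), 392))) = Add(308, Mul(-1, Rational(-56, 5))) = Add(308, Rational(56, 5)) = Rational(1596, 5)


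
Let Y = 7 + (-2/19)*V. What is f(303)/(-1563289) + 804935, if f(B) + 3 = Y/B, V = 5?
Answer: 2414766033907301/2999951591 ≈ 8.0494e+5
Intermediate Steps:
Y = 123/19 (Y = 7 - 2/19*5 = 7 - 10/19 = 123/19 ≈ 6.4737)
f(B) = -3 + 123/(19*B)
f(303)/(-1563289) + 804935 = (-3 + (123/19)/303)/(-1563289) + 804935 = (-3 + (123/19)*(1/303))*(-1/1563289) + 804935 = (-3 + 41/1919)*(-1/1563289) + 804935 = -5716/1919*(-1/1563289) + 804935 = 5716/2999951591 + 804935 = 2414766033907301/2999951591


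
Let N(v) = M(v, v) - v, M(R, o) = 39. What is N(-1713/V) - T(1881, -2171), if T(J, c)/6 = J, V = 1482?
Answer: -5555447/494 ≈ -11246.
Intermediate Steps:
T(J, c) = 6*J
N(v) = 39 - v
N(-1713/V) - T(1881, -2171) = (39 - (-1713)/1482) - 6*1881 = (39 - (-1713)/1482) - 1*11286 = (39 - 1*(-571/494)) - 11286 = (39 + 571/494) - 11286 = 19837/494 - 11286 = -5555447/494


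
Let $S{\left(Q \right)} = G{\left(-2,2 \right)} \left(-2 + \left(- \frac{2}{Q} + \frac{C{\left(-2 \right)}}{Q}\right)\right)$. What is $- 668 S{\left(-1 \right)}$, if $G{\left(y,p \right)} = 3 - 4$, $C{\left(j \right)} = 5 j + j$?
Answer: $8016$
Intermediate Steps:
$C{\left(j \right)} = 6 j$
$G{\left(y,p \right)} = -1$
$S{\left(Q \right)} = 2 + \frac{14}{Q}$ ($S{\left(Q \right)} = - (-2 + \left(- \frac{2}{Q} + \frac{6 \left(-2\right)}{Q}\right)) = - (-2 - \frac{14}{Q}) = 2 + \frac{14}{Q}$)
$- 668 S{\left(-1 \right)} = - 668 \left(2 + \frac{14}{-1}\right) = - 668 \left(2 + 14 \left(-1\right)\right) = - 668 \left(2 - 14\right) = \left(-668\right) \left(-12\right) = 8016$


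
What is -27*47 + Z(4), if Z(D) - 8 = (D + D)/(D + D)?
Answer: -1260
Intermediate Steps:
Z(D) = 9 (Z(D) = 8 + (D + D)/(D + D) = 8 + (2*D)/((2*D)) = 8 + (2*D)*(1/(2*D)) = 8 + 1 = 9)
-27*47 + Z(4) = -27*47 + 9 = -1269 + 9 = -1260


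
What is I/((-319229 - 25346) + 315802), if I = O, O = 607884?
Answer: -202628/9591 ≈ -21.127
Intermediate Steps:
I = 607884
I/((-319229 - 25346) + 315802) = 607884/((-319229 - 25346) + 315802) = 607884/(-344575 + 315802) = 607884/(-28773) = 607884*(-1/28773) = -202628/9591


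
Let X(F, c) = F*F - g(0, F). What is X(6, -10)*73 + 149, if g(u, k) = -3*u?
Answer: 2777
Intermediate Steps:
X(F, c) = F**2 (X(F, c) = F*F - (-3)*0 = F**2 - 1*0 = F**2 + 0 = F**2)
X(6, -10)*73 + 149 = 6**2*73 + 149 = 36*73 + 149 = 2628 + 149 = 2777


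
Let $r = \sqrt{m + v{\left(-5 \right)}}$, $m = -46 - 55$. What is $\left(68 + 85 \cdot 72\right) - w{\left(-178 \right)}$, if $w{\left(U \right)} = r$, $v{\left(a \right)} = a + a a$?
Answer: $6188 - 9 i \approx 6188.0 - 9.0 i$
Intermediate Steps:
$m = -101$ ($m = -46 - 55 = -101$)
$v{\left(a \right)} = a + a^{2}$
$r = 9 i$ ($r = \sqrt{-101 - 5 \left(1 - 5\right)} = \sqrt{-101 - -20} = \sqrt{-101 + 20} = \sqrt{-81} = 9 i \approx 9.0 i$)
$w{\left(U \right)} = 9 i$
$\left(68 + 85 \cdot 72\right) - w{\left(-178 \right)} = \left(68 + 85 \cdot 72\right) - 9 i = \left(68 + 6120\right) - 9 i = 6188 - 9 i$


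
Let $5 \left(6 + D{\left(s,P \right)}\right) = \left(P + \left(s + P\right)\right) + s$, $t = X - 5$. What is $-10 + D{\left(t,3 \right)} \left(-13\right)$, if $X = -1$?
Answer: $\frac{418}{5} \approx 83.6$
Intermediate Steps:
$t = -6$ ($t = -1 - 5 = -6$)
$D{\left(s,P \right)} = -6 + \frac{2 P}{5} + \frac{2 s}{5}$ ($D{\left(s,P \right)} = -6 + \frac{\left(P + \left(s + P\right)\right) + s}{5} = -6 + \frac{\left(P + \left(P + s\right)\right) + s}{5} = -6 + \frac{\left(s + 2 P\right) + s}{5} = -6 + \frac{2 P + 2 s}{5} = -6 + \left(\frac{2 P}{5} + \frac{2 s}{5}\right) = -6 + \frac{2 P}{5} + \frac{2 s}{5}$)
$-10 + D{\left(t,3 \right)} \left(-13\right) = -10 + \left(-6 + \frac{2}{5} \cdot 3 + \frac{2}{5} \left(-6\right)\right) \left(-13\right) = -10 + \left(-6 + \frac{6}{5} - \frac{12}{5}\right) \left(-13\right) = -10 - - \frac{468}{5} = -10 + \frac{468}{5} = \frac{418}{5}$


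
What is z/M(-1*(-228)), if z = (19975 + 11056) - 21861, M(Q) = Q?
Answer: 4585/114 ≈ 40.219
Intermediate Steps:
z = 9170 (z = 31031 - 21861 = 9170)
z/M(-1*(-228)) = 9170/((-1*(-228))) = 9170/228 = 9170*(1/228) = 4585/114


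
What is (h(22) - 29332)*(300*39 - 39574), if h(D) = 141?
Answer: 813669934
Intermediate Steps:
(h(22) - 29332)*(300*39 - 39574) = (141 - 29332)*(300*39 - 39574) = -29191*(11700 - 39574) = -29191*(-27874) = 813669934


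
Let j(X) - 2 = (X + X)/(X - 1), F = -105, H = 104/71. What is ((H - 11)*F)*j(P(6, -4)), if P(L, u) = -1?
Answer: 213255/71 ≈ 3003.6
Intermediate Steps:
H = 104/71 (H = 104*(1/71) = 104/71 ≈ 1.4648)
j(X) = 2 + 2*X/(-1 + X) (j(X) = 2 + (X + X)/(X - 1) = 2 + (2*X)/(-1 + X) = 2 + 2*X/(-1 + X))
((H - 11)*F)*j(P(6, -4)) = ((104/71 - 11)*(-105))*(2*(-1 + 2*(-1))/(-1 - 1)) = (-677/71*(-105))*(2*(-1 - 2)/(-2)) = 71085*(2*(-1/2)*(-3))/71 = (71085/71)*3 = 213255/71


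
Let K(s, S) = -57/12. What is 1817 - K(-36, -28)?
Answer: 7287/4 ≈ 1821.8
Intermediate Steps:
K(s, S) = -19/4 (K(s, S) = -57*1/12 = -19/4)
1817 - K(-36, -28) = 1817 - 1*(-19/4) = 1817 + 19/4 = 7287/4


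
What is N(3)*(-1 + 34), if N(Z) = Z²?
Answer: 297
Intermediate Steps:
N(3)*(-1 + 34) = 3²*(-1 + 34) = 9*33 = 297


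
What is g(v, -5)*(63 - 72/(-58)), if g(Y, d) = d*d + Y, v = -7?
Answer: 33534/29 ≈ 1156.3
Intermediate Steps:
g(Y, d) = Y + d² (g(Y, d) = d² + Y = Y + d²)
g(v, -5)*(63 - 72/(-58)) = (-7 + (-5)²)*(63 - 72/(-58)) = (-7 + 25)*(63 - 72*(-1/58)) = 18*(63 + 36/29) = 18*(1863/29) = 33534/29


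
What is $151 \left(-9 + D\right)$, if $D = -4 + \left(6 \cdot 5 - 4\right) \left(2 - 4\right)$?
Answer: $-9815$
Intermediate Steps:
$D = -56$ ($D = -4 + \left(30 - 4\right) \left(2 - 4\right) = -4 + 26 \left(-2\right) = -4 - 52 = -56$)
$151 \left(-9 + D\right) = 151 \left(-9 - 56\right) = 151 \left(-65\right) = -9815$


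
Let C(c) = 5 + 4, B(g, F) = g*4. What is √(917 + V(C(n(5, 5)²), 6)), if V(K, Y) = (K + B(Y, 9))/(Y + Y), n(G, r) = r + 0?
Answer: √3679/2 ≈ 30.327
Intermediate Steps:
n(G, r) = r
B(g, F) = 4*g
C(c) = 9
V(K, Y) = (K + 4*Y)/(2*Y) (V(K, Y) = (K + 4*Y)/(Y + Y) = (K + 4*Y)/((2*Y)) = (K + 4*Y)*(1/(2*Y)) = (K + 4*Y)/(2*Y))
√(917 + V(C(n(5, 5)²), 6)) = √(917 + (2 + (½)*9/6)) = √(917 + (2 + (½)*9*(⅙))) = √(917 + (2 + ¾)) = √(917 + 11/4) = √(3679/4) = √3679/2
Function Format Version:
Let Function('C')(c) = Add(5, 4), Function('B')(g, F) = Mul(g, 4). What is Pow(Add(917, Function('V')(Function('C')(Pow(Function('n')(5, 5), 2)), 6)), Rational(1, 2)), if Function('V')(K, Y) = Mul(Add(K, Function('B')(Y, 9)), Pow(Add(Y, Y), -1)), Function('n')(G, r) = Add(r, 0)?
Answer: Mul(Rational(1, 2), Pow(3679, Rational(1, 2))) ≈ 30.327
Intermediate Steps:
Function('n')(G, r) = r
Function('B')(g, F) = Mul(4, g)
Function('C')(c) = 9
Function('V')(K, Y) = Mul(Rational(1, 2), Pow(Y, -1), Add(K, Mul(4, Y))) (Function('V')(K, Y) = Mul(Add(K, Mul(4, Y)), Pow(Add(Y, Y), -1)) = Mul(Add(K, Mul(4, Y)), Pow(Mul(2, Y), -1)) = Mul(Add(K, Mul(4, Y)), Mul(Rational(1, 2), Pow(Y, -1))) = Mul(Rational(1, 2), Pow(Y, -1), Add(K, Mul(4, Y))))
Pow(Add(917, Function('V')(Function('C')(Pow(Function('n')(5, 5), 2)), 6)), Rational(1, 2)) = Pow(Add(917, Add(2, Mul(Rational(1, 2), 9, Pow(6, -1)))), Rational(1, 2)) = Pow(Add(917, Add(2, Mul(Rational(1, 2), 9, Rational(1, 6)))), Rational(1, 2)) = Pow(Add(917, Add(2, Rational(3, 4))), Rational(1, 2)) = Pow(Add(917, Rational(11, 4)), Rational(1, 2)) = Pow(Rational(3679, 4), Rational(1, 2)) = Mul(Rational(1, 2), Pow(3679, Rational(1, 2)))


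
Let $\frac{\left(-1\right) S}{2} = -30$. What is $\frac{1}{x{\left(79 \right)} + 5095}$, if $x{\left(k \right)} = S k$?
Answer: $\frac{1}{9835} \approx 0.00010168$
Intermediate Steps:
$S = 60$ ($S = \left(-2\right) \left(-30\right) = 60$)
$x{\left(k \right)} = 60 k$
$\frac{1}{x{\left(79 \right)} + 5095} = \frac{1}{60 \cdot 79 + 5095} = \frac{1}{4740 + 5095} = \frac{1}{9835}$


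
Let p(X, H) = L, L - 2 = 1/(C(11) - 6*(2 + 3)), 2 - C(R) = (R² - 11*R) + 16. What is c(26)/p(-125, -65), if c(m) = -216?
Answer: -3168/29 ≈ -109.24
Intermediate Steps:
C(R) = -14 - R² + 11*R (C(R) = 2 - ((R² - 11*R) + 16) = 2 - (16 + R² - 11*R) = 2 + (-16 - R² + 11*R) = -14 - R² + 11*R)
L = 87/44 (L = 2 + 1/((-14 - 1*11² + 11*11) - 6*(2 + 3)) = 2 + 1/((-14 - 1*121 + 121) - 6*5) = 2 + 1/((-14 - 121 + 121) - 30) = 2 + 1/(-14 - 30) = 2 + 1/(-44) = 2 - 1/44 = 87/44 ≈ 1.9773)
p(X, H) = 87/44
c(26)/p(-125, -65) = -216/87/44 = -216*44/87 = -3168/29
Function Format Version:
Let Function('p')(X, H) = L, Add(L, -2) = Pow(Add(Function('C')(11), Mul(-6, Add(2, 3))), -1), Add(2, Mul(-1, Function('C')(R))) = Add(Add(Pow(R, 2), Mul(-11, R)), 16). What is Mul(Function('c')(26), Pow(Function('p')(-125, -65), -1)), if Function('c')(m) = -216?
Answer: Rational(-3168, 29) ≈ -109.24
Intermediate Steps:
Function('C')(R) = Add(-14, Mul(-1, Pow(R, 2)), Mul(11, R)) (Function('C')(R) = Add(2, Mul(-1, Add(Add(Pow(R, 2), Mul(-11, R)), 16))) = Add(2, Mul(-1, Add(16, Pow(R, 2), Mul(-11, R)))) = Add(2, Add(-16, Mul(-1, Pow(R, 2)), Mul(11, R))) = Add(-14, Mul(-1, Pow(R, 2)), Mul(11, R)))
L = Rational(87, 44) (L = Add(2, Pow(Add(Add(-14, Mul(-1, Pow(11, 2)), Mul(11, 11)), Mul(-6, Add(2, 3))), -1)) = Add(2, Pow(Add(Add(-14, Mul(-1, 121), 121), Mul(-6, 5)), -1)) = Add(2, Pow(Add(Add(-14, -121, 121), -30), -1)) = Add(2, Pow(Add(-14, -30), -1)) = Add(2, Pow(-44, -1)) = Add(2, Rational(-1, 44)) = Rational(87, 44) ≈ 1.9773)
Function('p')(X, H) = Rational(87, 44)
Mul(Function('c')(26), Pow(Function('p')(-125, -65), -1)) = Mul(-216, Pow(Rational(87, 44), -1)) = Mul(-216, Rational(44, 87)) = Rational(-3168, 29)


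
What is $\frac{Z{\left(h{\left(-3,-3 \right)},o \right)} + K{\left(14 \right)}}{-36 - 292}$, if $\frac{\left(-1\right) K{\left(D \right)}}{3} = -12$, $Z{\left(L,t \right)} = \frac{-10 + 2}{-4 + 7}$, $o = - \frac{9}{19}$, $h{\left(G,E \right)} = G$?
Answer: $- \frac{25}{246} \approx -0.10163$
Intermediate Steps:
$o = - \frac{9}{19}$ ($o = \left(-9\right) \frac{1}{19} = - \frac{9}{19} \approx -0.47368$)
$Z{\left(L,t \right)} = - \frac{8}{3}$
$K{\left(D \right)} = 36$ ($K{\left(D \right)} = \left(-3\right) \left(-12\right) = 36$)
$\frac{Z{\left(h{\left(-3,-3 \right)},o \right)} + K{\left(14 \right)}}{-36 - 292} = \frac{- \frac{8}{3} + 36}{-36 - 292} = \frac{100}{3 \left(-328\right)} = \frac{100}{3} \left(- \frac{1}{328}\right) = - \frac{25}{246}$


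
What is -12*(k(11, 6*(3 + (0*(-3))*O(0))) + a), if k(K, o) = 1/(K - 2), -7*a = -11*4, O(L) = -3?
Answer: -1612/21 ≈ -76.762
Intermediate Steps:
a = 44/7 (a = -(-11)*4/7 = -1/7*(-44) = 44/7 ≈ 6.2857)
k(K, o) = 1/(-2 + K)
-12*(k(11, 6*(3 + (0*(-3))*O(0))) + a) = -12*(1/(-2 + 11) + 44/7) = -12*(1/9 + 44/7) = -12*403/63 = -1612/21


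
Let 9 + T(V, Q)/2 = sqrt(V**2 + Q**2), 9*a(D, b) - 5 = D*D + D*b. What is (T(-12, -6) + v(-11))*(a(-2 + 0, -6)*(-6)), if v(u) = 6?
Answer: 168 - 168*sqrt(5) ≈ -207.66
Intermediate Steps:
a(D, b) = 5/9 + D**2/9 + D*b/9 (a(D, b) = 5/9 + (D*D + D*b)/9 = 5/9 + (D**2 + D*b)/9 = 5/9 + (D**2/9 + D*b/9) = 5/9 + D**2/9 + D*b/9)
T(V, Q) = -18 + 2*sqrt(Q**2 + V**2) (T(V, Q) = -18 + 2*sqrt(V**2 + Q**2) = -18 + 2*sqrt(Q**2 + V**2))
(T(-12, -6) + v(-11))*(a(-2 + 0, -6)*(-6)) = ((-18 + 2*sqrt((-6)**2 + (-12)**2)) + 6)*((5/9 + (-2 + 0)**2/9 + (1/9)*(-2 + 0)*(-6))*(-6)) = ((-18 + 2*sqrt(36 + 144)) + 6)*((5/9 + (1/9)*(-2)**2 + (1/9)*(-2)*(-6))*(-6)) = ((-18 + 2*sqrt(180)) + 6)*((5/9 + (1/9)*4 + 4/3)*(-6)) = ((-18 + 2*(6*sqrt(5))) + 6)*((5/9 + 4/9 + 4/3)*(-6)) = ((-18 + 12*sqrt(5)) + 6)*((7/3)*(-6)) = (-12 + 12*sqrt(5))*(-14) = 168 - 168*sqrt(5)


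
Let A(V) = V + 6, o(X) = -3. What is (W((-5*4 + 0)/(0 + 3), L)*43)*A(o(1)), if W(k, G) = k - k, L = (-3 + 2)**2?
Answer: 0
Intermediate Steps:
A(V) = 6 + V
L = 1 (L = (-1)**2 = 1)
W(k, G) = 0
(W((-5*4 + 0)/(0 + 3), L)*43)*A(o(1)) = (0*43)*(6 - 3) = 0*3 = 0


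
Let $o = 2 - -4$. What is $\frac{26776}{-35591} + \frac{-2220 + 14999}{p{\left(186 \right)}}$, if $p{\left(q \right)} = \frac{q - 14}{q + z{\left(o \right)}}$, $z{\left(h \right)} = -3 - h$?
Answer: $\frac{80498072381}{6121652} \approx 13150.0$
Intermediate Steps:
$o = 6$ ($o = 2 + 4 = 6$)
$p{\left(q \right)} = \frac{-14 + q}{-9 + q}$ ($p{\left(q \right)} = \frac{q - 14}{q - 9} = \frac{-14 + q}{q - 9} = \frac{-14 + q}{-9 + q}$)
$\frac{26776}{-35591} + \frac{-2220 + 14999}{p{\left(186 \right)}} = \frac{26776}{-35591} + \frac{-2220 + 14999}{\frac{1}{-9 + 186} \left(-14 + 186\right)} = 26776 \left(- \frac{1}{35591}\right) + \frac{12779}{\frac{1}{177} \cdot 172} = - \frac{26776}{35591} + \frac{12779}{\frac{1}{177} \cdot 172} = - \frac{26776}{35591} + \frac{12779}{\frac{172}{177}} = - \frac{26776}{35591} + 12779 \cdot \frac{177}{172} = - \frac{26776}{35591} + \frac{2261883}{172} = \frac{80498072381}{6121652}$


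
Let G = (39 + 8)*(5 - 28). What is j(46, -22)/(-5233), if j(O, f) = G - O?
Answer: 1127/5233 ≈ 0.21536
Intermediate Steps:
G = -1081 (G = 47*(-23) = -1081)
j(O, f) = -1081 - O
j(46, -22)/(-5233) = (-1081 - 1*46)/(-5233) = (-1081 - 46)*(-1/5233) = -1127*(-1/5233) = 1127/5233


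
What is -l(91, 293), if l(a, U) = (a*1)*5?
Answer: -455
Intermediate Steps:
l(a, U) = 5*a (l(a, U) = a*5 = 5*a)
-l(91, 293) = -5*91 = -1*455 = -455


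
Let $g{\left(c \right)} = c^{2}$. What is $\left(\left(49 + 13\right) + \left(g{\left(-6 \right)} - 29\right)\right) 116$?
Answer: $8004$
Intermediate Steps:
$\left(\left(49 + 13\right) + \left(g{\left(-6 \right)} - 29\right)\right) 116 = \left(\left(49 + 13\right) + \left(\left(-6\right)^{2} - 29\right)\right) 116 = \left(62 + \left(36 - 29\right)\right) 116 = \left(62 + 7\right) 116 = 69 \cdot 116 = 8004$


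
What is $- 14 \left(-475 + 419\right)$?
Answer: $784$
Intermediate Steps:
$- 14 \left(-475 + 419\right) = \left(-14\right) \left(-56\right) = 784$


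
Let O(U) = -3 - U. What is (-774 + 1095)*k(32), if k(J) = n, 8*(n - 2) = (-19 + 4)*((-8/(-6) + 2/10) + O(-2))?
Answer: 321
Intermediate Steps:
n = 1 (n = 2 + ((-19 + 4)*((-8/(-6) + 2/10) + (-3 - 1*(-2))))/8 = 2 + (-15*((-8*(-⅙) + 2*(⅒)) + (-3 + 2)))/8 = 2 + (-15*((4/3 + ⅕) - 1))/8 = 2 + (-15*(23/15 - 1))/8 = 2 + (-15*8/15)/8 = 2 + (⅛)*(-8) = 2 - 1 = 1)
k(J) = 1
(-774 + 1095)*k(32) = (-774 + 1095)*1 = 321*1 = 321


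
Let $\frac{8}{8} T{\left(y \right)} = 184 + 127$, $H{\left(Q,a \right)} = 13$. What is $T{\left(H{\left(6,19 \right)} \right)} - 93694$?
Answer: $-93383$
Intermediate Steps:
$T{\left(y \right)} = 311$ ($T{\left(y \right)} = 184 + 127 = 311$)
$T{\left(H{\left(6,19 \right)} \right)} - 93694 = 311 - 93694 = -93383$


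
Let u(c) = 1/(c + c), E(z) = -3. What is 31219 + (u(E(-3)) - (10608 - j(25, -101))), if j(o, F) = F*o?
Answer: 108515/6 ≈ 18086.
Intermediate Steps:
u(c) = 1/(2*c)
31219 + (u(E(-3)) - (10608 - j(25, -101))) = 31219 + ((½)/(-3) - (10608 - (-101)*25)) = 31219 + ((½)*(-⅓) - (10608 - 1*(-2525))) = 31219 + (-⅙ - (10608 + 2525)) = 31219 + (-⅙ - 1*13133) = 31219 + (-⅙ - 13133) = 31219 - 78799/6 = 108515/6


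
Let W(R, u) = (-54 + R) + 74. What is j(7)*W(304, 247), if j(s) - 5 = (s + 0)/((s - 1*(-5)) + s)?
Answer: 33048/19 ≈ 1739.4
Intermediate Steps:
j(s) = 5 + s/(5 + 2*s) (j(s) = 5 + (s + 0)/((s - 1*(-5)) + s) = 5 + s/((s + 5) + s) = 5 + s/((5 + s) + s) = 5 + s/(5 + 2*s))
W(R, u) = 20 + R
j(7)*W(304, 247) = ((25 + 11*7)/(5 + 2*7))*(20 + 304) = ((25 + 77)/(5 + 14))*324 = (102/19)*324 = 33048/19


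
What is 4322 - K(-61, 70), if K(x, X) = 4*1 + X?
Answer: 4248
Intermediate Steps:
K(x, X) = 4 + X
4322 - K(-61, 70) = 4322 - (4 + 70) = 4322 - 1*74 = 4322 - 74 = 4248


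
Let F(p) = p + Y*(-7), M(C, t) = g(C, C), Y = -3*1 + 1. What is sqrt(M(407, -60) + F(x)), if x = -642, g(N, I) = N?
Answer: I*sqrt(221) ≈ 14.866*I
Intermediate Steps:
Y = -2 (Y = -3 + 1 = -2)
M(C, t) = C
F(p) = 14 + p (F(p) = p - 2*(-7) = p + 14 = 14 + p)
sqrt(M(407, -60) + F(x)) = sqrt(407 + (14 - 642)) = sqrt(407 - 628) = sqrt(-221) = I*sqrt(221)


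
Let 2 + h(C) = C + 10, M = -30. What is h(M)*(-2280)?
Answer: 50160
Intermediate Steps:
h(C) = 8 + C (h(C) = -2 + (C + 10) = -2 + (10 + C) = 8 + C)
h(M)*(-2280) = (8 - 30)*(-2280) = -22*(-2280) = 50160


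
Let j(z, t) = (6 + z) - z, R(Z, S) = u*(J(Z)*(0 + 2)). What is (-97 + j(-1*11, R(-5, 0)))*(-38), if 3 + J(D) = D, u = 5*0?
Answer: 3458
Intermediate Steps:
u = 0
J(D) = -3 + D
R(Z, S) = 0 (R(Z, S) = 0*((-3 + Z)*(0 + 2)) = 0*((-3 + Z)*2) = 0*(-6 + 2*Z) = 0)
j(z, t) = 6
(-97 + j(-1*11, R(-5, 0)))*(-38) = (-97 + 6)*(-38) = -91*(-38) = 3458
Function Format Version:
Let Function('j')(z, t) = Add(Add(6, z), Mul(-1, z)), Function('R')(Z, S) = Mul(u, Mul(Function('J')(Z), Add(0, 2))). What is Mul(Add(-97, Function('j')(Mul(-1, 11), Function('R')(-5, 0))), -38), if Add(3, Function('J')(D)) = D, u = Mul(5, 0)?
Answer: 3458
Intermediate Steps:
u = 0
Function('J')(D) = Add(-3, D)
Function('R')(Z, S) = 0 (Function('R')(Z, S) = Mul(0, Mul(Add(-3, Z), Add(0, 2))) = Mul(0, Mul(Add(-3, Z), 2)) = Mul(0, Add(-6, Mul(2, Z))) = 0)
Function('j')(z, t) = 6
Mul(Add(-97, Function('j')(Mul(-1, 11), Function('R')(-5, 0))), -38) = Mul(Add(-97, 6), -38) = Mul(-91, -38) = 3458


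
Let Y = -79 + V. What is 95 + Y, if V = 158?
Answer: 174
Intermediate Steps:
Y = 79 (Y = -79 + 158 = 79)
95 + Y = 95 + 79 = 174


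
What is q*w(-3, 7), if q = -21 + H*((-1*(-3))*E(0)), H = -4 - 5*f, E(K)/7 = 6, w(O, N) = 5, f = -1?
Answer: 525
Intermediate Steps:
E(K) = 42 (E(K) = 7*6 = 42)
H = 1 (H = -4 - 5*(-1) = -4 + 5 = 1)
q = 105 (q = -21 + 1*(-1*(-3)*42) = -21 + 1*(3*42) = -21 + 1*126 = -21 + 126 = 105)
q*w(-3, 7) = 105*5 = 525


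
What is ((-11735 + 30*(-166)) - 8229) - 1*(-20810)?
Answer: -4134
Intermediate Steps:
((-11735 + 30*(-166)) - 8229) - 1*(-20810) = ((-11735 - 4980) - 8229) + 20810 = (-16715 - 8229) + 20810 = -24944 + 20810 = -4134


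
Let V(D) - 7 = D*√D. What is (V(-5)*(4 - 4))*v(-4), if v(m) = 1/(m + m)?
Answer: 0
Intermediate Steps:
v(m) = 1/(2*m)
V(D) = 7 + D^(3/2) (V(D) = 7 + D*√D = 7 + D^(3/2))
(V(-5)*(4 - 4))*v(-4) = ((7 + (-5)^(3/2))*(4 - 4))*((½)/(-4)) = ((7 - 5*I*√5)*0)*((½)*(-¼)) = 0*(-⅛) = 0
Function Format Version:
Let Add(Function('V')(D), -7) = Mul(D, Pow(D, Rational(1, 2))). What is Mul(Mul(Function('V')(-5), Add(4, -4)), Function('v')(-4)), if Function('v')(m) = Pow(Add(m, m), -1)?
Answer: 0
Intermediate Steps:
Function('v')(m) = Mul(Rational(1, 2), Pow(m, -1)) (Function('v')(m) = Pow(Mul(2, m), -1) = Mul(Rational(1, 2), Pow(m, -1)))
Function('V')(D) = Add(7, Pow(D, Rational(3, 2))) (Function('V')(D) = Add(7, Mul(D, Pow(D, Rational(1, 2)))) = Add(7, Pow(D, Rational(3, 2))))
Mul(Mul(Function('V')(-5), Add(4, -4)), Function('v')(-4)) = Mul(Mul(Add(7, Pow(-5, Rational(3, 2))), Add(4, -4)), Mul(Rational(1, 2), Pow(-4, -1))) = Mul(Mul(Add(7, Mul(-5, I, Pow(5, Rational(1, 2)))), 0), Mul(Rational(1, 2), Rational(-1, 4))) = Mul(0, Rational(-1, 8)) = 0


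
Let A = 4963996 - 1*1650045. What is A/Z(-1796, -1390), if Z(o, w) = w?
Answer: -3313951/1390 ≈ -2384.1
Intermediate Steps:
A = 3313951 (A = 4963996 - 1650045 = 3313951)
A/Z(-1796, -1390) = 3313951/(-1390) = 3313951*(-1/1390) = -3313951/1390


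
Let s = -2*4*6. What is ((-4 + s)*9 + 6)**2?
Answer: 213444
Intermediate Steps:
s = -48 (s = -8*6 = -48)
((-4 + s)*9 + 6)**2 = ((-4 - 48)*9 + 6)**2 = (-52*9 + 6)**2 = (-468 + 6)**2 = (-462)**2 = 213444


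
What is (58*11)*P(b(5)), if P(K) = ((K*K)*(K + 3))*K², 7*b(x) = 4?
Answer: 4083200/16807 ≈ 242.95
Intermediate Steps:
b(x) = 4/7 (b(x) = (⅐)*4 = 4/7)
P(K) = K⁴*(3 + K) (P(K) = (K²*(3 + K))*K² = K⁴*(3 + K))
(58*11)*P(b(5)) = (58*11)*((4/7)⁴*(3 + 4/7)) = 638*((256/2401)*(25/7)) = 638*(6400/16807) = 4083200/16807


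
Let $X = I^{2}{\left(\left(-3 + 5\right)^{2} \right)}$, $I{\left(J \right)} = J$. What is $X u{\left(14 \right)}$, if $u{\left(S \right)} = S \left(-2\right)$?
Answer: $-448$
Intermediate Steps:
$u{\left(S \right)} = - 2 S$
$X = 16$ ($X = \left(\left(-3 + 5\right)^{2}\right)^{2} = \left(2^{2}\right)^{2} = 4^{2} = 16$)
$X u{\left(14 \right)} = 16 \left(\left(-2\right) 14\right) = 16 \left(-28\right) = -448$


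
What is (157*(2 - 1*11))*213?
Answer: -300969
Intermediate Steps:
(157*(2 - 1*11))*213 = (157*(2 - 11))*213 = (157*(-9))*213 = -1413*213 = -300969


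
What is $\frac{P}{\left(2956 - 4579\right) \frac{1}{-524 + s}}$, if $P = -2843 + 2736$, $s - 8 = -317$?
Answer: $- \frac{89131}{1623} \approx -54.917$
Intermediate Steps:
$s = -309$ ($s = 8 - 317 = -309$)
$P = -107$
$\frac{P}{\left(2956 - 4579\right) \frac{1}{-524 + s}} = - \frac{107}{\left(2956 - 4579\right) \frac{1}{-524 - 309}} = - \frac{107}{\left(-1623\right) \frac{1}{-833}} = - \frac{107}{\left(-1623\right) \left(- \frac{1}{833}\right)} = - \frac{107}{\frac{1623}{833}} = \left(-107\right) \frac{833}{1623} = - \frac{89131}{1623}$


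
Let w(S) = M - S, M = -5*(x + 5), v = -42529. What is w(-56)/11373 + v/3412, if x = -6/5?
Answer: -483556073/38804676 ≈ -12.461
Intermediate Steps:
x = -6/5 (x = -6*1/5 = -6/5 ≈ -1.2000)
M = -19 (M = -5*(-6/5 + 5) = -5*19/5 = -19)
w(S) = -19 - S
w(-56)/11373 + v/3412 = (-19 - 1*(-56))/11373 - 42529/3412 = (-19 + 56)*(1/11373) - 42529*1/3412 = 37*(1/11373) - 42529/3412 = 37/11373 - 42529/3412 = -483556073/38804676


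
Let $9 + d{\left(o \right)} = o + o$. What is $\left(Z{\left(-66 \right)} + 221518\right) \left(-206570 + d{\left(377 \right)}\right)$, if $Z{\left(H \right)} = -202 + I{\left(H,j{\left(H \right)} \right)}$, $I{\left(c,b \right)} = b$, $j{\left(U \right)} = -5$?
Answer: $-45551336575$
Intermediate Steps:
$d{\left(o \right)} = -9 + 2 o$ ($d{\left(o \right)} = -9 + \left(o + o\right) = -9 + 2 o$)
$Z{\left(H \right)} = -207$ ($Z{\left(H \right)} = -202 - 5 = -207$)
$\left(Z{\left(-66 \right)} + 221518\right) \left(-206570 + d{\left(377 \right)}\right) = \left(-207 + 221518\right) \left(-206570 + \left(-9 + 2 \cdot 377\right)\right) = 221311 \left(-206570 + \left(-9 + 754\right)\right) = 221311 \left(-206570 + 745\right) = 221311 \left(-205825\right) = -45551336575$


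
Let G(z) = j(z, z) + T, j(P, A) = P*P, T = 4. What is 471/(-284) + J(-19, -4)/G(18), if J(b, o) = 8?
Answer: -19027/11644 ≈ -1.6341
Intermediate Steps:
j(P, A) = P**2
G(z) = 4 + z**2 (G(z) = z**2 + 4 = 4 + z**2)
471/(-284) + J(-19, -4)/G(18) = 471/(-284) + 8/(4 + 18**2) = 471*(-1/284) + 8/(4 + 324) = -471/284 + 8/328 = -471/284 + 8*(1/328) = -471/284 + 1/41 = -19027/11644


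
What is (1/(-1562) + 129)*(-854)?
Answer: -86039219/781 ≈ -1.1017e+5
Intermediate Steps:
(1/(-1562) + 129)*(-854) = (-1/1562 + 129)*(-854) = (201497/1562)*(-854) = -86039219/781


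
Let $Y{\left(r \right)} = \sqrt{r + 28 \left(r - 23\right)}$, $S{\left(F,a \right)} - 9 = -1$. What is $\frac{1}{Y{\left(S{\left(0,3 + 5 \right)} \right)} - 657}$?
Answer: $- \frac{657}{432061} - \frac{2 i \sqrt{103}}{432061} \approx -0.0015206 - 4.6979 \cdot 10^{-5} i$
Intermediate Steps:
$S{\left(F,a \right)} = 8$ ($S{\left(F,a \right)} = 9 - 1 = 8$)
$Y{\left(r \right)} = \sqrt{-644 + 29 r}$ ($Y{\left(r \right)} = \sqrt{r + 28 \left(-23 + r\right)} = \sqrt{r + \left(-644 + 28 r\right)} = \sqrt{-644 + 29 r}$)
$\frac{1}{Y{\left(S{\left(0,3 + 5 \right)} \right)} - 657} = \frac{1}{\sqrt{-644 + 29 \cdot 8} - 657} = \frac{1}{\sqrt{-644 + 232} - 657} = \frac{1}{\sqrt{-412} - 657} = \frac{1}{2 i \sqrt{103} - 657} = \frac{1}{-657 + 2 i \sqrt{103}}$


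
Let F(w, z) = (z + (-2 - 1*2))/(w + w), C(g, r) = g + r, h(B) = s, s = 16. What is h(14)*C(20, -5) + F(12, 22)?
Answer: 963/4 ≈ 240.75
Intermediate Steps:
h(B) = 16
F(w, z) = (-4 + z)/(2*w) (F(w, z) = (z + (-2 - 2))/((2*w)) = (z - 4)*(1/(2*w)) = (-4 + z)*(1/(2*w)) = (-4 + z)/(2*w))
h(14)*C(20, -5) + F(12, 22) = 16*(20 - 5) + (1/2)*(-4 + 22)/12 = 16*15 + (1/2)*(1/12)*18 = 240 + 3/4 = 963/4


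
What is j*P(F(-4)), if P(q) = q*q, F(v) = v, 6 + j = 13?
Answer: 112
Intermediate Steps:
j = 7 (j = -6 + 13 = 7)
P(q) = q²
j*P(F(-4)) = 7*(-4)² = 7*16 = 112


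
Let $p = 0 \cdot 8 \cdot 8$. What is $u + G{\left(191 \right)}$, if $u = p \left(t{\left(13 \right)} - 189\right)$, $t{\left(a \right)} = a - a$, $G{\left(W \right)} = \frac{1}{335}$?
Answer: $\frac{1}{335} \approx 0.0029851$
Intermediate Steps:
$G{\left(W \right)} = \frac{1}{335}$
$t{\left(a \right)} = 0$
$p = 0$ ($p = 0 \cdot 8 = 0$)
$u = 0$ ($u = 0 \left(0 - 189\right) = 0 \left(-189\right) = 0$)
$u + G{\left(191 \right)} = 0 + \frac{1}{335} = \frac{1}{335}$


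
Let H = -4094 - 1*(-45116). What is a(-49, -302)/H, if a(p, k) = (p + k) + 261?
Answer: -5/2279 ≈ -0.0021939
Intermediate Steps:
H = 41022 (H = -4094 + 45116 = 41022)
a(p, k) = 261 + k + p (a(p, k) = (k + p) + 261 = 261 + k + p)
a(-49, -302)/H = (261 - 302 - 49)/41022 = -90*1/41022 = -5/2279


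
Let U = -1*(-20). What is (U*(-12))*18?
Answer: -4320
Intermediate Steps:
U = 20
(U*(-12))*18 = (20*(-12))*18 = -240*18 = -4320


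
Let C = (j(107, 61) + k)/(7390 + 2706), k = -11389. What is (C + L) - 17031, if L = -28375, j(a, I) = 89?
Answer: -114607569/2524 ≈ -45407.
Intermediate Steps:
C = -2825/2524 (C = (89 - 11389)/(7390 + 2706) = -11300/10096 = -11300*1/10096 = -2825/2524 ≈ -1.1193)
(C + L) - 17031 = (-2825/2524 - 28375) - 17031 = -71621325/2524 - 17031 = -114607569/2524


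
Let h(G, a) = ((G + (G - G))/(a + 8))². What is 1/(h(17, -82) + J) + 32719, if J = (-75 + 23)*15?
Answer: 139742549053/4270991 ≈ 32719.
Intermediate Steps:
J = -780 (J = -52*15 = -780)
h(G, a) = G²/(8 + a)² (h(G, a) = ((G + 0)/(8 + a))² = (G/(8 + a))² = G²/(8 + a)²)
1/(h(17, -82) + J) + 32719 = 1/(17²/(8 - 82)² - 780) + 32719 = 1/(289/(-74)² - 780) + 32719 = 1/(289*(1/5476) - 780) + 32719 = 1/(289/5476 - 780) + 32719 = 1/(-4270991/5476) + 32719 = -5476/4270991 + 32719 = 139742549053/4270991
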